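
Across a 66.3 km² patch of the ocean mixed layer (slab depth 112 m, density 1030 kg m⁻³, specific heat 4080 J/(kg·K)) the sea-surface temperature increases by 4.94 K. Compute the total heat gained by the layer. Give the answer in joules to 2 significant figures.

1.5×10^17 J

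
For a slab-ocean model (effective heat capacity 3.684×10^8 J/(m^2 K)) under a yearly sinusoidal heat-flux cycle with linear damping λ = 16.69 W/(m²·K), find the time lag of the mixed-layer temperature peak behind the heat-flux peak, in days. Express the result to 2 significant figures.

Areal heat capacity C = 3.684×10^8 J/(m^2 K) (given).
ω = 2π / 3.15×10^7 s = 1.99×10^-7 s⁻¹.
Phase lag φ = arctan(Cω/λ) = arctan(73.4/16.69) = 1.35 rad.
Time lag = φ / ω = 1.35 / 1.99×10^-7 = 6.76×10^6 s = 78.3 days.

78 days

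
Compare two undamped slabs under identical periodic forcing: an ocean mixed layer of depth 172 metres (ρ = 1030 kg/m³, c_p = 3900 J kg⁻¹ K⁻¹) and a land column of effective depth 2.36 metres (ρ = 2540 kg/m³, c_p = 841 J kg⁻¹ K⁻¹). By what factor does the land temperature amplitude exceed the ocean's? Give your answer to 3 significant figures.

137

C_ocean = 1030 × 3900 × 172 = 6.91×10^8 J/(m²·K).
C_land = 2540 × 841 × 2.36 = 5.04×10^6 J/(m²·K).
Undamped amplitude ∝ 1/C, so A_land/A_ocean = C_ocean/C_land = 137.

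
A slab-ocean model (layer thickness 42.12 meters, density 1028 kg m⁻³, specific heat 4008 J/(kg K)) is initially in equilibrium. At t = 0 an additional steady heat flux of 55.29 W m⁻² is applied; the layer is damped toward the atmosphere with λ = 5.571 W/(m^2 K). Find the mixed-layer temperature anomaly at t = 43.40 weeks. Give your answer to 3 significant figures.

5.65 K

Areal heat capacity C = ρ c_p D = 1028 × 4008 × 42.12 = 1.74×10^8 J m⁻² K⁻¹.
τ = C / λ = 1.74×10^8 / 5.571 = 3.12×10^7 s.
Equilibrium anomaly ΔT_eq = F / λ = 55.29 / 5.571 = 9.92 K.
t = 43.40 weeks = 2.62×10^7 s, so t/τ = 0.843.
ΔT(t) = ΔT_eq (1 − e^(−t/τ)) = 9.92 × (1 − e^−0.843) = 5.65 K.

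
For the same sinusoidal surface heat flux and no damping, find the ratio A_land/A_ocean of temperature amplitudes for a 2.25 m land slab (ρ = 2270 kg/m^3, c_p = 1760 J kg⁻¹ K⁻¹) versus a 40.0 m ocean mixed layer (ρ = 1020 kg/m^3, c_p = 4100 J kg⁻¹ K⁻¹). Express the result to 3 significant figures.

C_ocean = 1020 × 4100 × 40.0 = 1.67×10^8 J/(m²·K).
C_land = 2270 × 1760 × 2.25 = 8.99×10^6 J/(m²·K).
Undamped amplitude ∝ 1/C, so A_land/A_ocean = C_ocean/C_land = 18.6.

18.6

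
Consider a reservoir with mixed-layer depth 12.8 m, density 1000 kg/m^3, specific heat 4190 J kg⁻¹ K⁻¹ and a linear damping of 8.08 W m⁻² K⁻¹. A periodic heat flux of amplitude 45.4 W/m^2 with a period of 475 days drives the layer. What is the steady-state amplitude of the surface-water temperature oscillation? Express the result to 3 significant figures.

3.94 K

Areal heat capacity C = ρ c_p D = 1000 × 4190 × 12.8 = 5.36×10^7 J/(m^2 K).
Angular frequency ω = 2π / T = 2π / 4.10×10^7 s = 1.53×10^-7 s⁻¹.
√((Cω)² + λ²) = √((8.21)² + 8.08²) = 11.5 W/(m²·K).
Amplitude A = F₀ / √((Cω)²+λ²) = 45.4 / 11.5 = 3.94 K.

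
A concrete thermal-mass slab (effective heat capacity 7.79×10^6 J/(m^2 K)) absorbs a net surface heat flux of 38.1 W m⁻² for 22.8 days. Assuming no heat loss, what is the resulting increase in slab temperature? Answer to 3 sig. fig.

9.63 K

Areal heat capacity C = 7.79×10^6 J/(m^2 K) (given).
Net heat input Q = F Δt = 38.1 × (22.8 days × 86400 s/day) = 7.51×10^7 J/m².
ΔT = Q / C = 7.51×10^7 / 7.79×10^6 = 9.63 K.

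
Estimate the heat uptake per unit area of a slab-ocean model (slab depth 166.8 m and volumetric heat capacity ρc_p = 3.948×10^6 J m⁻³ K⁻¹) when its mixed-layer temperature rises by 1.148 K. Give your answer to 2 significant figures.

7.6×10^8

Areal heat capacity C = ρc_p × D = 3.948×10^6 × 166.8 = 6.59×10^8 J/(m²·K).
ΔQ = C ΔT = 6.59×10^8 × 1.148 = 7.56×10^8 J/m².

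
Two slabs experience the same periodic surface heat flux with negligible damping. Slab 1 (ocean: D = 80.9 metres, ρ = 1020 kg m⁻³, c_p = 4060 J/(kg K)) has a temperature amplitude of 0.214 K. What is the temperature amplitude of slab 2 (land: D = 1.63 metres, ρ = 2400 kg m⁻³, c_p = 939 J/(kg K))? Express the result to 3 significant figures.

19.5 K

C_ocean = 3.35×10^8 J/(m²·K); C_land = 3.67×10^6 J/(m²·K).
A ∝ 1/C ⇒ A_land = A_ocean × C_ocean/C_land = 0.214 × 91.2 = 19.5 K.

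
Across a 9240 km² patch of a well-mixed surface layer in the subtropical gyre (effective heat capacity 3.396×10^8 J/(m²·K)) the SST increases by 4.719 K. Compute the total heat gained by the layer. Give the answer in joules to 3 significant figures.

Areal heat capacity C = 3.396×10^8 J/(m²·K) (given).
Heat per unit area: q = C ΔT = 3.40×10^8 × 4.719 = 1.60×10^9 J/m².
Total heat: Q = q × A = 1.60×10^9 × (9240 × 10⁶ m²) = 1.48×10^19 J.

1.48×10^19 J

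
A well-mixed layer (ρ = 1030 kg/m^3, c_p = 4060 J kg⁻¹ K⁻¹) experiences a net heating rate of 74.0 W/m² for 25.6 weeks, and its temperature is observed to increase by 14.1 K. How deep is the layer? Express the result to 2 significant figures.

19 m

Heat input Q = F Δt = 74.0 × 1.55×10^7 s = 1.15×10^9 J/m².
Required areal heat capacity C = Q / ΔT = 8.13×10^7 J/(m²·K).
Depth D = C / (ρ c_p) = 8.13×10^7 / (1030 × 4060) = 19.4 m.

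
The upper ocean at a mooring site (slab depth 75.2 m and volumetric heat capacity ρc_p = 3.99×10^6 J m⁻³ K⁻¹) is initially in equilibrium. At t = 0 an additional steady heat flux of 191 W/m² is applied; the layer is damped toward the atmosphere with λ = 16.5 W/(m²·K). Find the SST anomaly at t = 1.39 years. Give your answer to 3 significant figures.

Areal heat capacity C = ρc_p × D = 3.99×10^6 × 75.2 = 3.00×10^8 J m⁻² K⁻¹.
τ = C / λ = 3.00×10^8 / 16.5 = 1.82×10^7 s.
Equilibrium anomaly ΔT_eq = F / λ = 191 / 16.5 = 11.6 K.
t = 1.39 years = 4.39×10^7 s, so t/τ = 2.41.
ΔT(t) = ΔT_eq (1 − e^(−t/τ)) = 11.6 × (1 − e^−2.41) = 10.5 K.

10.5 K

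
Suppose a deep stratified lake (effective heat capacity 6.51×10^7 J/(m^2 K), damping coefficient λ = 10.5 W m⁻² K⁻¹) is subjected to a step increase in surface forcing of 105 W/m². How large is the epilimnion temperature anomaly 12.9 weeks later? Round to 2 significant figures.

7.2 K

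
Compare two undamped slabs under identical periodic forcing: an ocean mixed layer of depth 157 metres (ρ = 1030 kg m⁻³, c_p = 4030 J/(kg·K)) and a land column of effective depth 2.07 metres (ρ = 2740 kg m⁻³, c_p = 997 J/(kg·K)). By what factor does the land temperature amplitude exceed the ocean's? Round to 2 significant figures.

120

C_ocean = 1030 × 4030 × 157 = 6.52×10^8 J/(m²·K).
C_land = 2740 × 997 × 2.07 = 5.65×10^6 J/(m²·K).
Undamped amplitude ∝ 1/C, so A_land/A_ocean = C_ocean/C_land = 115.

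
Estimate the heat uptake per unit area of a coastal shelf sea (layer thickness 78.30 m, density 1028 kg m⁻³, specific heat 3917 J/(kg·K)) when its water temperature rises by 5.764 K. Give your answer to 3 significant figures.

Areal heat capacity C = ρ c_p D = 1028 × 3917 × 78.30 = 3.15×10^8 J/(m²·K).
ΔQ = C ΔT = 3.15×10^8 × 5.764 = 1.82×10^9 J/m².

1.82×10^9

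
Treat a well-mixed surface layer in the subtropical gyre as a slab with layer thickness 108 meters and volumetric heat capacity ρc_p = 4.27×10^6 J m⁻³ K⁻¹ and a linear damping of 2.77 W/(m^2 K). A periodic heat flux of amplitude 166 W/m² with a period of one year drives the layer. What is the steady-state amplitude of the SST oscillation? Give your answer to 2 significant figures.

Areal heat capacity C = ρc_p × D = 4.27×10^6 × 108 = 4.61×10^8 J m⁻² K⁻¹.
Angular frequency ω = 2π / T = 2π / 3.15×10^7 s = 1.99×10^-7 s⁻¹.
√((Cω)² + λ²) = √((91.9)² + 2.77²) = 91.9 W/(m²·K).
Amplitude A = F₀ / √((Cω)²+λ²) = 166 / 91.9 = 1.81 K.

1.8 K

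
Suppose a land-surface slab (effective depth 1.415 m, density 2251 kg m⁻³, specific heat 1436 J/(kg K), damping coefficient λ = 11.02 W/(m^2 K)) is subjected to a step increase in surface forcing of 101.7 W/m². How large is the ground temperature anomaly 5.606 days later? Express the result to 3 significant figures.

Areal heat capacity C = ρ c_p D = 2251 × 1436 × 1.415 = 4.57×10^6 J m⁻² K⁻¹.
τ = C / λ = 4.57×10^6 / 11.02 = 4.15×10^5 s.
Equilibrium anomaly ΔT_eq = F / λ = 101.7 / 11.02 = 9.23 K.
t = 5.606 days = 4.84×10^5 s, so t/τ = 1.17.
ΔT(t) = ΔT_eq (1 − e^(−t/τ)) = 9.23 × (1 − e^−1.17) = 6.36 K.

6.36 K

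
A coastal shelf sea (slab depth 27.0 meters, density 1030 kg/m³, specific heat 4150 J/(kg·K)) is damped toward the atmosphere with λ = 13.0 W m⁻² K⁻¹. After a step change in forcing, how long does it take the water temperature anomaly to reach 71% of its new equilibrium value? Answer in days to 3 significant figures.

127 days

Areal heat capacity C = ρ c_p D = 1030 × 4150 × 27.0 = 1.15×10^8 J/(m^2 K).
τ = C / λ = 1.15×10^8 / 13.0 = 8.88×10^6 s.
Fraction reached: 1 − e^(−t/τ) = 0.71 ⇒ t = −τ ln(1 − 0.71) = τ × 1.24.
t = 1.10×10^7 s = 127 days.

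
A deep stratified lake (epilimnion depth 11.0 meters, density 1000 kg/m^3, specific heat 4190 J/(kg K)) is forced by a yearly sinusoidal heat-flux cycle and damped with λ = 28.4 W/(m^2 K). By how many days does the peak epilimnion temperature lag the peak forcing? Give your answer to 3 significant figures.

Areal heat capacity C = ρ c_p D = 1000 × 4190 × 11.0 = 4.61×10^7 J/(m^2 K).
ω = 2π / 3.15×10^7 s = 1.99×10^-7 s⁻¹.
Phase lag φ = arctan(Cω/λ) = arctan(9.18/28.4) = 0.313 rad.
Time lag = φ / ω = 0.313 / 1.99×10^-7 = 1.57×10^6 s = 18.2 days.

18.2 days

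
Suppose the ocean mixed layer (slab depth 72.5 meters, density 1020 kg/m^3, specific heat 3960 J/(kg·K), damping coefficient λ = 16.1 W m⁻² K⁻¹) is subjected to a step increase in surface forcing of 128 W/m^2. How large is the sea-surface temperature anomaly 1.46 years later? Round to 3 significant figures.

Areal heat capacity C = ρ c_p D = 1020 × 3960 × 72.5 = 2.93×10^8 J/(m^2 K).
τ = C / λ = 2.93×10^8 / 16.1 = 1.82×10^7 s.
Equilibrium anomaly ΔT_eq = F / λ = 128 / 16.1 = 7.95 K.
t = 1.46 years = 4.61×10^7 s, so t/τ = 2.53.
ΔT(t) = ΔT_eq (1 − e^(−t/τ)) = 7.95 × (1 − e^−2.53) = 7.32 K.

7.32 K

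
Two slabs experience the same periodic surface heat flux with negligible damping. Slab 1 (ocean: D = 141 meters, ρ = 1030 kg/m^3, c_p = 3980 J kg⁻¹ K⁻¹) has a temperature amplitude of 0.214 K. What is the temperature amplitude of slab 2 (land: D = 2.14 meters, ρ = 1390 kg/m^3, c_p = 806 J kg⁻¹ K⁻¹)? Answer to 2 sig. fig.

C_ocean = 5.78×10^8 J/(m²·K); C_land = 2.40×10^6 J/(m²·K).
A ∝ 1/C ⇒ A_land = A_ocean × C_ocean/C_land = 0.214 × 241 = 51.6 K.

52 K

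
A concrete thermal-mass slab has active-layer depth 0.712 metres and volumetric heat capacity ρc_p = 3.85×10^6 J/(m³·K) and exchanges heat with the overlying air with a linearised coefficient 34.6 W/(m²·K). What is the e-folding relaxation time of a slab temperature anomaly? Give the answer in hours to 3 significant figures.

Areal heat capacity C = ρc_p × D = 3.85×10^6 × 0.712 = 2.74×10^6 J m⁻² K⁻¹.
Relaxation time τ = C / λ = 2.74×10^6 / 34.6 = 79200 s.
In hours: 79200 s / (3600 s/hour) = 22.0 hours.

22.0 hours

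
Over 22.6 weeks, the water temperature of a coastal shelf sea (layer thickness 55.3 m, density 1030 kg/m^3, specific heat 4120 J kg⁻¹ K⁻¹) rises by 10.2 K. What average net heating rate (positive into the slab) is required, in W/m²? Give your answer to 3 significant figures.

175

Areal heat capacity C = ρ c_p D = 1030 × 4120 × 55.3 = 2.35×10^8 J/(m²·K).
Required heat per unit area: Q = C ΔT = 2.35×10^8 × 10.2 = 2.39×10^9 J/m².
Flux F = Q / Δt = 2.39×10^9 / 1.37×10^7 s = 175 W/m².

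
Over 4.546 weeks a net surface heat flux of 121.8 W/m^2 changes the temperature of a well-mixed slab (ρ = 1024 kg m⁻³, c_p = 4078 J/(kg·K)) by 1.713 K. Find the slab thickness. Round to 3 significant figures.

46.8 m

Heat input Q = F Δt = 121.8 × 2.75×10^6 s = 3.35×10^8 J/m².
Required areal heat capacity C = Q / ΔT = 1.95×10^8 J/(m²·K).
Depth D = C / (ρ c_p) = 1.95×10^8 / (1024 × 4078) = 46.8 m.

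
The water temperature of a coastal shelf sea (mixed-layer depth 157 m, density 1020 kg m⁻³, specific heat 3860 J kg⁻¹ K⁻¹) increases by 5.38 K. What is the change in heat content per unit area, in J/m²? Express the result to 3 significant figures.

3.33×10^9

Areal heat capacity C = ρ c_p D = 1020 × 3860 × 157 = 6.18×10^8 J/(m^2 K).
ΔQ = C ΔT = 6.18×10^8 × 5.38 = 3.33×10^9 J/m².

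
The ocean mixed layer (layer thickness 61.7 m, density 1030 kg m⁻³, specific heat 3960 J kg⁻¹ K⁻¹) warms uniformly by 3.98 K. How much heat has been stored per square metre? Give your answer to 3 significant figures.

1.00×10^9

Areal heat capacity C = ρ c_p D = 1030 × 3960 × 61.7 = 2.52×10^8 J/(m²·K).
ΔQ = C ΔT = 2.52×10^8 × 3.98 = 1.00×10^9 J/m².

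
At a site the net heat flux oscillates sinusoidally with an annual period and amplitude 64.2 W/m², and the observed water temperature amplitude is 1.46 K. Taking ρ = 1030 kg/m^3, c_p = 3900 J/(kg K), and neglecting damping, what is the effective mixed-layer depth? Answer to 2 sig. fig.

ω = 2π / 3.15×10^7 s = 1.99×10^-7 s⁻¹.
Required C = F₀ / (A ω) = 64.2 / (1.46 × 1.99×10^-7) = 2.21×10^8 J/(m²·K).
D = C / (ρ c_p) = 2.21×10^8 / (1030 × 3900) = 54.9 m.

55 m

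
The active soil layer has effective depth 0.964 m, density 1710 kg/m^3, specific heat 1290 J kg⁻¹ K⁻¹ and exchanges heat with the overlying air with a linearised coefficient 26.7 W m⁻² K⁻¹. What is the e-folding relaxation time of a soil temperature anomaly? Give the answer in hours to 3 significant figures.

22.1 hours

Areal heat capacity C = ρ c_p D = 1710 × 1290 × 0.964 = 2.13×10^6 J/(m^2 K).
Relaxation time τ = C / λ = 2.13×10^6 / 26.7 = 79600 s.
In hours: 79600 s / (3600 s/hour) = 22.1 hours.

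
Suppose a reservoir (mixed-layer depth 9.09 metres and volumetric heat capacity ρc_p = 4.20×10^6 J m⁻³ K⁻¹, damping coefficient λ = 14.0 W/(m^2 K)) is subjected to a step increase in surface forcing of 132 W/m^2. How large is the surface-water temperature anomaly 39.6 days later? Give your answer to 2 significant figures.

6.7 K

Areal heat capacity C = ρc_p × D = 4.20×10^6 × 9.09 = 3.82×10^7 J/(m^2 K).
τ = C / λ = 3.82×10^7 / 14.0 = 2.73×10^6 s.
Equilibrium anomaly ΔT_eq = F / λ = 132 / 14.0 = 9.43 K.
t = 39.6 days = 3.42×10^6 s, so t/τ = 1.25.
ΔT(t) = ΔT_eq (1 − e^(−t/τ)) = 9.43 × (1 − e^−1.25) = 6.74 K.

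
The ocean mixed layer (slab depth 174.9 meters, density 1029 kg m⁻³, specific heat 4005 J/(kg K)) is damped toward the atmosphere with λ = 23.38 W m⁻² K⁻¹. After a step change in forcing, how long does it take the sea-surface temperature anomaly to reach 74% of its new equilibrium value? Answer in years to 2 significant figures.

1.3 years

Areal heat capacity C = ρ c_p D = 1029 × 4005 × 174.9 = 7.21×10^8 J m⁻² K⁻¹.
τ = C / λ = 7.21×10^8 / 23.38 = 3.08×10^7 s.
Fraction reached: 1 − e^(−t/τ) = 0.74 ⇒ t = −τ ln(1 − 0.74) = τ × 1.35.
t = 4.15×10^7 s = 1.32 years.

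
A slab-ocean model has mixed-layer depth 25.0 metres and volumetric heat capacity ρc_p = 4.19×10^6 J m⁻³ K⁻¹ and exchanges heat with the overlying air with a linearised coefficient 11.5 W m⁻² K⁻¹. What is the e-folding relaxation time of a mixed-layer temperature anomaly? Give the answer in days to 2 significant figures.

Areal heat capacity C = ρc_p × D = 4.19×10^6 × 25.0 = 1.05×10^8 J m⁻² K⁻¹.
Relaxation time τ = C / λ = 1.05×10^8 / 11.5 = 9.11×10^6 s.
In days: 9.11×10^6 s / (86400 s/day) = 105 days.

110 days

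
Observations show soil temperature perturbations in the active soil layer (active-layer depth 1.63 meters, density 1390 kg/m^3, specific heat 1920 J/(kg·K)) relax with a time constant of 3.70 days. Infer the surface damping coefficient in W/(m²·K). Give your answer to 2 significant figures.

14

Areal heat capacity C = ρ c_p D = 1390 × 1920 × 1.63 = 4.35×10^6 J m⁻² K⁻¹.
τ = 3.70 days = 3.20×10^5 s.
λ = C / τ = 4.35×10^6 / 3.20×10^5 = 13.6 W/(m²·K).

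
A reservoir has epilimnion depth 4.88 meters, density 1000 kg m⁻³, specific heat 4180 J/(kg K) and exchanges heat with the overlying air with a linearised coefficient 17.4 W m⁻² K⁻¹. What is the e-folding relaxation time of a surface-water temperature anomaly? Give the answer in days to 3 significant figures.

Areal heat capacity C = ρ c_p D = 1000 × 4180 × 4.88 = 2.04×10^7 J m⁻² K⁻¹.
Relaxation time τ = C / λ = 2.04×10^7 / 17.4 = 1.17×10^6 s.
In days: 1.17×10^6 s / (86400 s/day) = 13.6 days.

13.6 days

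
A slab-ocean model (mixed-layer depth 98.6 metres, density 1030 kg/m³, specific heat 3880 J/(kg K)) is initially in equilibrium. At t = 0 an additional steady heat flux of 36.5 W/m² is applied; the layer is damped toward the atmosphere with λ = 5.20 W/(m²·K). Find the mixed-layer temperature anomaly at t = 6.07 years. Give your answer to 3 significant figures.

6.46 K

Areal heat capacity C = ρ c_p D = 1030 × 3880 × 98.6 = 3.94×10^8 J/(m²·K).
τ = C / λ = 3.94×10^8 / 5.20 = 7.58×10^7 s.
Equilibrium anomaly ΔT_eq = F / λ = 36.5 / 5.20 = 7.02 K.
t = 6.07 years = 1.92×10^8 s, so t/τ = 2.53.
ΔT(t) = ΔT_eq (1 − e^(−t/τ)) = 7.02 × (1 − e^−2.53) = 6.46 K.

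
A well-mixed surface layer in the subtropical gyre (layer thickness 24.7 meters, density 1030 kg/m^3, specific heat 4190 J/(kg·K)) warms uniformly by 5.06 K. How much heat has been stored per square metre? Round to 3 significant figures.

5.39×10^8

Areal heat capacity C = ρ c_p D = 1030 × 4190 × 24.7 = 1.07×10^8 J/(m²·K).
ΔQ = C ΔT = 1.07×10^8 × 5.06 = 5.39×10^8 J/m².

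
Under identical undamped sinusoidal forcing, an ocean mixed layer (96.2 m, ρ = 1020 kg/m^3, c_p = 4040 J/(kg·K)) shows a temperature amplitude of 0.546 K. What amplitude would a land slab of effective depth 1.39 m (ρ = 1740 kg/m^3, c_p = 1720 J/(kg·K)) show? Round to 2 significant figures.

52 K

C_ocean = 3.96×10^8 J/(m²·K); C_land = 4.16×10^6 J/(m²·K).
A ∝ 1/C ⇒ A_land = A_ocean × C_ocean/C_land = 0.546 × 95.3 = 52.0 K.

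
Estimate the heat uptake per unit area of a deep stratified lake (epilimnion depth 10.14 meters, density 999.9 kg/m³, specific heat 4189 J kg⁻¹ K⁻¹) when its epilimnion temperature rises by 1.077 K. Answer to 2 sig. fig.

4.6×10^7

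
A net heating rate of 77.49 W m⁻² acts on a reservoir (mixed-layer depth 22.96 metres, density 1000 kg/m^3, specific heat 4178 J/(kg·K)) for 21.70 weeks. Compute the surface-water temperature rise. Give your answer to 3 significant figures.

Areal heat capacity C = ρ c_p D = 1000 × 4178 × 22.96 = 9.59×10^7 J/(m^2 K).
Net heat input Q = F Δt = 77.49 × (21.70 weeks × 6.048×10^5 s/week) = 1.02×10^9 J/m².
ΔT = Q / C = 1.02×10^9 / 9.59×10^7 = 10.6 K.

10.6 K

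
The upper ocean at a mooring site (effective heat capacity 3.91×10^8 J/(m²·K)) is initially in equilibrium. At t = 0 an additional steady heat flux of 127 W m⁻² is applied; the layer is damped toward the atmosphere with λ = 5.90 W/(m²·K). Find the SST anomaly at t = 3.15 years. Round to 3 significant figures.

16.7 K

Areal heat capacity C = 3.91×10^8 J/(m²·K) (given).
τ = C / λ = 3.91×10^8 / 5.90 = 6.63×10^7 s.
Equilibrium anomaly ΔT_eq = F / λ = 127 / 5.90 = 21.5 K.
t = 3.15 years = 9.94×10^7 s, so t/τ = 1.50.
ΔT(t) = ΔT_eq (1 − e^(−t/τ)) = 21.5 × (1 − e^−1.50) = 16.7 K.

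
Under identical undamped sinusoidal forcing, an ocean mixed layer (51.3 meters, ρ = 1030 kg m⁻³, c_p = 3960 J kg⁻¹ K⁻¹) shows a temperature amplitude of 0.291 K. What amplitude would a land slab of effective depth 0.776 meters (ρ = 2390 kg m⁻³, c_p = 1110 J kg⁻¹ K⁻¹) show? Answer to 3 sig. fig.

C_ocean = 2.09×10^8 J/(m²·K); C_land = 2.06×10^6 J/(m²·K).
A ∝ 1/C ⇒ A_land = A_ocean × C_ocean/C_land = 0.291 × 102 = 29.6 K.

29.6 K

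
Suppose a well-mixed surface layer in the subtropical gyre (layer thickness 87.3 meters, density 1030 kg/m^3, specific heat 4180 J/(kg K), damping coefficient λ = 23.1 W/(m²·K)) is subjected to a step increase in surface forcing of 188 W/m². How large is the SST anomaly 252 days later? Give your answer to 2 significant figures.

6.0 K

Areal heat capacity C = ρ c_p D = 1030 × 4180 × 87.3 = 3.76×10^8 J/(m²·K).
τ = C / λ = 3.76×10^8 / 23.1 = 1.63×10^7 s.
Equilibrium anomaly ΔT_eq = F / λ = 188 / 23.1 = 8.14 K.
t = 252 days = 2.18×10^7 s, so t/τ = 1.34.
ΔT(t) = ΔT_eq (1 − e^(−t/τ)) = 8.14 × (1 − e^−1.34) = 6.00 K.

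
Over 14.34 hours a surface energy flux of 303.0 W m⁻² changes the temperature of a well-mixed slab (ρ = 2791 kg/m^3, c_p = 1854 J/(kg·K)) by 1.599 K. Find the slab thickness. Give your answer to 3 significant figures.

1.89 m

Heat input Q = F Δt = 303.0 × 51600 s = 1.56×10^7 J/m².
Required areal heat capacity C = Q / ΔT = 9.78×10^6 J/(m²·K).
Depth D = C / (ρ c_p) = 9.78×10^6 / (2791 × 1854) = 1.89 m.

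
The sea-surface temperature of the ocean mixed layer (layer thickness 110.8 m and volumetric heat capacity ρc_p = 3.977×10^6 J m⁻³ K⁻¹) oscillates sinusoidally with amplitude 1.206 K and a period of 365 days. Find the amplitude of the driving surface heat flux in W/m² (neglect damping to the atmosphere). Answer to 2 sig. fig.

110

Areal heat capacity C = ρc_p × D = 3.977×10^6 × 110.8 = 4.41×10^8 J/(m²·K).
ω = 2π / 3.15×10^7 s = 1.99×10^-7 s⁻¹.
Cω = 4.41×10^8 × 1.99×10^-7 = 87.8 W/(m²·K).
F₀ = A × Cω = 1.206 × 87.8 = 106 W/m².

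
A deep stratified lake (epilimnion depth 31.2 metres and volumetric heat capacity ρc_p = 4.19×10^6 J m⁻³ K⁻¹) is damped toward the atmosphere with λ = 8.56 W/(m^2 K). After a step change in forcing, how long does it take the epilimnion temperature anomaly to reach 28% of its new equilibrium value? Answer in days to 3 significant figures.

58.1 days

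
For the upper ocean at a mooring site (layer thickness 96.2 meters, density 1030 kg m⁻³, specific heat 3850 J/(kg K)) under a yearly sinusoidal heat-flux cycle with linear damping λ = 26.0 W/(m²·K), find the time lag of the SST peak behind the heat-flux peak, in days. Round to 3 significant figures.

72.1 days

Areal heat capacity C = ρ c_p D = 1030 × 3850 × 96.2 = 3.81×10^8 J/(m²·K).
ω = 2π / 3.15×10^7 s = 1.99×10^-7 s⁻¹.
Phase lag φ = arctan(Cω/λ) = arctan(76.0/26.0) = 1.24 rad.
Time lag = φ / ω = 1.24 / 1.99×10^-7 = 6.23×10^6 s = 72.1 days.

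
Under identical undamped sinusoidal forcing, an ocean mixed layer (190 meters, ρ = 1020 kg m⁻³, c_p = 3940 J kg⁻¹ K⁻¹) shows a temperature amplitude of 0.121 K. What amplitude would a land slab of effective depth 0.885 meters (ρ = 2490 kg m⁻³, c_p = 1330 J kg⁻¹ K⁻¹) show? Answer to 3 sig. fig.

C_ocean = 7.64×10^8 J/(m²·K); C_land = 2.93×10^6 J/(m²·K).
A ∝ 1/C ⇒ A_land = A_ocean × C_ocean/C_land = 0.121 × 261 = 31.5 K.

31.5 K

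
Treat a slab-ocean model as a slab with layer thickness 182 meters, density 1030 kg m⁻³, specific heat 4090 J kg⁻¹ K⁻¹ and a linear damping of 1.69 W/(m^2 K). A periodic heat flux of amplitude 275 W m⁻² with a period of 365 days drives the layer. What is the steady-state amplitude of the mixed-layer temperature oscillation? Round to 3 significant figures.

1.80 K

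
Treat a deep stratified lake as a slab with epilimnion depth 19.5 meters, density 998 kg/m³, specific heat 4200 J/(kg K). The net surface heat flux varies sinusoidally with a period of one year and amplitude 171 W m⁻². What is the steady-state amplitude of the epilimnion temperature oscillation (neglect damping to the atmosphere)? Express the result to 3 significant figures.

10.5 K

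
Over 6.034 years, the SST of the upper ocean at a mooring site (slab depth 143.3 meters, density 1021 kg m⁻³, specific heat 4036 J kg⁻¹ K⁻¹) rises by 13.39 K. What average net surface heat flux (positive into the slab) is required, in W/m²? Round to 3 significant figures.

Areal heat capacity C = ρ c_p D = 1021 × 4036 × 143.3 = 5.91×10^8 J m⁻² K⁻¹.
Required heat per unit area: Q = C ΔT = 5.91×10^8 × 13.39 = 7.91×10^9 J/m².
Flux F = Q / Δt = 7.91×10^9 / 1.90×10^8 s = 41.5 W/m².

41.5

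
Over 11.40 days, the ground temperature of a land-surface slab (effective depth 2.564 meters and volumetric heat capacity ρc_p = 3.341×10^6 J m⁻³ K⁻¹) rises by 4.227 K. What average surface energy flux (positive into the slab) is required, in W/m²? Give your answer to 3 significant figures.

36.8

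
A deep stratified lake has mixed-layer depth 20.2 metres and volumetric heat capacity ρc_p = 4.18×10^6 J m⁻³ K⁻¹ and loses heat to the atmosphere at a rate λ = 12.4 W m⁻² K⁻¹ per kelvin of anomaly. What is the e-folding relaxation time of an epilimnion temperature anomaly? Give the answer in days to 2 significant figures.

79 days

Areal heat capacity C = ρc_p × D = 4.18×10^6 × 20.2 = 8.44×10^7 J m⁻² K⁻¹.
Relaxation time τ = C / λ = 8.44×10^7 / 12.4 = 6.81×10^6 s.
In days: 6.81×10^6 s / (86400 s/day) = 78.8 days.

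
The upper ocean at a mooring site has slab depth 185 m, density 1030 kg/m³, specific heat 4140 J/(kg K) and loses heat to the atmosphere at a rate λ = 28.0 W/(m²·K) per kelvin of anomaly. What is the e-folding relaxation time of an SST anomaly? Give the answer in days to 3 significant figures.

326 days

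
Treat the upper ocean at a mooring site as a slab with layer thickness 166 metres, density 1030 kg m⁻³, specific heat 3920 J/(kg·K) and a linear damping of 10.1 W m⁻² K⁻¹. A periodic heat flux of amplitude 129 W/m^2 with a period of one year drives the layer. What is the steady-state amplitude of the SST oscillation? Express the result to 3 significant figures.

Areal heat capacity C = ρ c_p D = 1030 × 3920 × 166 = 6.70×10^8 J m⁻² K⁻¹.
Angular frequency ω = 2π / T = 2π / 3.15×10^7 s = 1.99×10^-7 s⁻¹.
√((Cω)² + λ²) = √((134)² + 10.1²) = 134 W/(m²·K).
Amplitude A = F₀ / √((Cω)²+λ²) = 129 / 134 = 0.963 K.

0.963 K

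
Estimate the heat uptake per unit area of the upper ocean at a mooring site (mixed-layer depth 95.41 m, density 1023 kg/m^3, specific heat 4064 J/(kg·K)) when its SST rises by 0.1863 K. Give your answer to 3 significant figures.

Areal heat capacity C = ρ c_p D = 1023 × 4064 × 95.41 = 3.97×10^8 J m⁻² K⁻¹.
ΔQ = C ΔT = 3.97×10^8 × 0.1863 = 7.39×10^7 J/m².

7.39×10^7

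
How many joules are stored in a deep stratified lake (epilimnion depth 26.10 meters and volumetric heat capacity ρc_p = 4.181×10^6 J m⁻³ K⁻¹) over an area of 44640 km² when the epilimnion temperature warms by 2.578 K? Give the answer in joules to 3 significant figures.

Areal heat capacity C = ρc_p × D = 4.181×10^6 × 26.10 = 1.09×10^8 J m⁻² K⁻¹.
Heat per unit area: q = C ΔT = 1.09×10^8 × 2.578 = 2.81×10^8 J/m².
Total heat: Q = q × A = 2.81×10^8 × (44640 × 10⁶ m²) = 1.26×10^19 J.

1.26×10^19 J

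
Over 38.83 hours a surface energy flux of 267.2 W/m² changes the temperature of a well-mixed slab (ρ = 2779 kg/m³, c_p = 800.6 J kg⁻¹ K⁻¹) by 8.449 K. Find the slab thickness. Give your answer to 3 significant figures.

Heat input Q = F Δt = 267.2 × 1.40×10^5 s = 3.74×10^7 J/m².
Required areal heat capacity C = Q / ΔT = 4.42×10^6 J/(m²·K).
Depth D = C / (ρ c_p) = 4.42×10^6 / (2779 × 800.6) = 1.99 m.

1.99 m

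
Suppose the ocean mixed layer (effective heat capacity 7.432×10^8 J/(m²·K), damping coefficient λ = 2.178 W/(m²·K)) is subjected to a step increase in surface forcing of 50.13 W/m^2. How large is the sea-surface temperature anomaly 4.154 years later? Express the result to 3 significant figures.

7.34 K

Areal heat capacity C = 7.432×10^8 J/(m²·K) (given).
τ = C / λ = 7.43×10^8 / 2.178 = 3.41×10^8 s.
Equilibrium anomaly ΔT_eq = F / λ = 50.13 / 2.178 = 23.0 K.
t = 4.154 years = 1.31×10^8 s, so t/τ = 0.384.
ΔT(t) = ΔT_eq (1 − e^(−t/τ)) = 23.0 × (1 − e^−0.384) = 7.34 K.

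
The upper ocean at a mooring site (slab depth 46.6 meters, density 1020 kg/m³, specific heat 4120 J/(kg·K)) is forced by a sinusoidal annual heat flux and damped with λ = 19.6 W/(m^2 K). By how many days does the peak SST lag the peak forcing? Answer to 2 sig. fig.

Areal heat capacity C = ρ c_p D = 1020 × 4120 × 46.6 = 1.96×10^8 J/(m^2 K).
ω = 2π / 3.15×10^7 s = 1.99×10^-7 s⁻¹.
Phase lag φ = arctan(Cω/λ) = arctan(39.0/19.6) = 1.11 rad.
Time lag = φ / ω = 1.11 / 1.99×10^-7 = 5.55×10^6 s = 64.2 days.

64 days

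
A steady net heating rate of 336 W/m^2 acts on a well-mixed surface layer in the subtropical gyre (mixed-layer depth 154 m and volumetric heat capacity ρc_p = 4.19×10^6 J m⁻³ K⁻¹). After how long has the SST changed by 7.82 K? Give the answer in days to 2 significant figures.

170 days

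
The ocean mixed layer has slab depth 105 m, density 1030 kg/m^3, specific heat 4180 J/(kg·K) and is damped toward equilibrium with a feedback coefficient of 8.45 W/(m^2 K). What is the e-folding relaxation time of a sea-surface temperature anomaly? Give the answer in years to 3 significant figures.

Areal heat capacity C = ρ c_p D = 1030 × 4180 × 105 = 4.52×10^8 J/(m²·K).
Relaxation time τ = C / λ = 4.52×10^8 / 8.45 = 5.35×10^7 s.
In years: 5.35×10^7 s / (3.156×10^7 s/year) = 1.70 years.

1.70 years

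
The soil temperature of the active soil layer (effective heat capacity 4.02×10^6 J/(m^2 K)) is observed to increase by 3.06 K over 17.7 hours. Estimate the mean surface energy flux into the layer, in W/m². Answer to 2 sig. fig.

Areal heat capacity C = 4.02×10^6 J/(m^2 K) (given).
Required heat per unit area: Q = C ΔT = 4.02×10^6 × 3.06 = 1.23×10^7 J/m².
Flux F = Q / Δt = 1.23×10^7 / 63700 s = 193 W/m².

190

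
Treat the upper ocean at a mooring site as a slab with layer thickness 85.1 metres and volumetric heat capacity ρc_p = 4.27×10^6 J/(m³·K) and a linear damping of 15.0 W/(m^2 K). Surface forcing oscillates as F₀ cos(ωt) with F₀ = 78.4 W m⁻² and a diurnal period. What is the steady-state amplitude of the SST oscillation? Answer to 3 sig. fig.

0.00297 K

Areal heat capacity C = ρc_p × D = 4.27×10^6 × 85.1 = 3.63×10^8 J/(m²·K).
Angular frequency ω = 2π / T = 2π / 86400 s = 7.27×10^-5 s⁻¹.
√((Cω)² + λ²) = √((26400)² + 15.0²) = 26400 W/(m²·K).
Amplitude A = F₀ / √((Cω)²+λ²) = 78.4 / 26400 = 0.00297 K.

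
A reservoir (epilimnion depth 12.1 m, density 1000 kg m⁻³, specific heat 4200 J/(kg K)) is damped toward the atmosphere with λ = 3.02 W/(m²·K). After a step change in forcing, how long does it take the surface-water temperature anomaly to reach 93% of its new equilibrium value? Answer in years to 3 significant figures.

Areal heat capacity C = ρ c_p D = 1000 × 4200 × 12.1 = 5.08×10^7 J/(m^2 K).
τ = C / λ = 5.08×10^7 / 3.02 = 1.68×10^7 s.
Fraction reached: 1 − e^(−t/τ) = 0.93 ⇒ t = −τ ln(1 − 0.93) = τ × 2.66.
t = 4.47×10^7 s = 1.42 years.

1.42 years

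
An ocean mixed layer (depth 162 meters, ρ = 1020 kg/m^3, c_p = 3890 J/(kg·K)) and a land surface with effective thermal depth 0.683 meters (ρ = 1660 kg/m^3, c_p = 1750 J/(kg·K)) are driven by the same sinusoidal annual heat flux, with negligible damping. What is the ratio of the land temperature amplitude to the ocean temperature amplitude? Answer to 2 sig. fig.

C_ocean = 1020 × 3890 × 162 = 6.43×10^8 J/(m²·K).
C_land = 1660 × 1750 × 0.683 = 1.98×10^6 J/(m²·K).
Undamped amplitude ∝ 1/C, so A_land/A_ocean = C_ocean/C_land = 324.

320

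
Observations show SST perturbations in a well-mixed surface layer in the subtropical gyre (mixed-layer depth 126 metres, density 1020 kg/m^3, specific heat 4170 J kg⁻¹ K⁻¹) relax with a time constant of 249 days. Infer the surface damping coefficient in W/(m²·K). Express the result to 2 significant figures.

Areal heat capacity C = ρ c_p D = 1020 × 4170 × 126 = 5.36×10^8 J/(m²·K).
τ = 249 days = 2.15×10^7 s.
λ = C / τ = 5.36×10^8 / 2.15×10^7 = 24.9 W/(m²·K).

25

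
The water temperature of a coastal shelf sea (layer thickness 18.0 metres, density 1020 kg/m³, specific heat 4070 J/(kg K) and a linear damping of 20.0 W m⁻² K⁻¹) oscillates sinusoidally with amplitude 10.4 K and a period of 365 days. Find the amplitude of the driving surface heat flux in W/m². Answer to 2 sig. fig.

260

Areal heat capacity C = ρ c_p D = 1020 × 4070 × 18.0 = 7.47×10^7 J/(m²·K).
ω = 2π / 3.15×10^7 s = 1.99×10^-7 s⁻¹.
√((Cω)² + λ²) = √((14.9)² + 20.0²) = 24.9 W/(m²·K).
F₀ = A × √((Cω)²+λ²) = 10.4 × 24.9 = 259 W/m².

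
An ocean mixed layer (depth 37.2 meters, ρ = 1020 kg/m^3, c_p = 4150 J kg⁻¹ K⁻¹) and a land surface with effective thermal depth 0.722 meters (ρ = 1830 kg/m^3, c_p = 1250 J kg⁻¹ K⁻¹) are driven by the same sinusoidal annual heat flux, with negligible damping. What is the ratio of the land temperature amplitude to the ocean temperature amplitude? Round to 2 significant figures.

95

C_ocean = 1020 × 4150 × 37.2 = 1.57×10^8 J/(m²·K).
C_land = 1830 × 1250 × 0.722 = 1.65×10^6 J/(m²·K).
Undamped amplitude ∝ 1/C, so A_land/A_ocean = C_ocean/C_land = 95.3.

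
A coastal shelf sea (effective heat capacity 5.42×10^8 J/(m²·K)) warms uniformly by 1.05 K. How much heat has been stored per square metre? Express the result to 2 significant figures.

Areal heat capacity C = 5.42×10^8 J/(m²·K) (given).
ΔQ = C ΔT = 5.42×10^8 × 1.05 = 5.69×10^8 J/m².

5.7×10^8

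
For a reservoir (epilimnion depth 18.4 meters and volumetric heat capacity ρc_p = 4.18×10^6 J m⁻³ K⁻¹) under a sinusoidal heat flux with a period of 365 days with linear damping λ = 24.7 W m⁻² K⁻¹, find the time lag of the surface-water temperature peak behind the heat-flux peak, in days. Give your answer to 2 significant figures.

32 days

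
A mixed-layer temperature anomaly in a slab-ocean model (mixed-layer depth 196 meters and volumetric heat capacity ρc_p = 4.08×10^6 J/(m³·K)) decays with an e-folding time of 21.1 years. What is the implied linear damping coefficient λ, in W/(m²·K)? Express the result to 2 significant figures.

Areal heat capacity C = ρc_p × D = 4.08×10^6 × 196 = 8.00×10^8 J/(m²·K).
τ = 21.1 years = 6.66×10^8 s.
λ = C / τ = 8.00×10^8 / 6.66×10^8 = 1.20 W/(m²·K).

1.2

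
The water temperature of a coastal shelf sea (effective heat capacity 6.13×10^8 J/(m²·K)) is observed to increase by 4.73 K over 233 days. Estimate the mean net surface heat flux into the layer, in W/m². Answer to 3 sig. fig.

Areal heat capacity C = 6.13×10^8 J/(m²·K) (given).
Required heat per unit area: Q = C ΔT = 6.13×10^8 × 4.73 = 2.90×10^9 J/m².
Flux F = Q / Δt = 2.90×10^9 / 2.01×10^7 s = 144 W/m².

144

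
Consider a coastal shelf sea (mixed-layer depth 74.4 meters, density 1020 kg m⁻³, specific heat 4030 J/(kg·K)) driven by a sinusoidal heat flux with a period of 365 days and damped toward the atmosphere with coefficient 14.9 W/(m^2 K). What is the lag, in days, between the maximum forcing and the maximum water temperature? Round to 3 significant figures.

Areal heat capacity C = ρ c_p D = 1020 × 4030 × 74.4 = 3.06×10^8 J m⁻² K⁻¹.
ω = 2π / 3.15×10^7 s = 1.99×10^-7 s⁻¹.
Phase lag φ = arctan(Cω/λ) = arctan(60.9/14.9) = 1.33 rad.
Time lag = φ / ω = 1.33 / 1.99×10^-7 = 6.68×10^6 s = 77.3 days.

77.3 days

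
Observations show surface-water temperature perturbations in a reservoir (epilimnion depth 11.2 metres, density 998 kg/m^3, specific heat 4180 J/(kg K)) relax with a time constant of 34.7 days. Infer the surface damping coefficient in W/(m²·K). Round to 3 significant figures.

Areal heat capacity C = ρ c_p D = 998 × 4180 × 11.2 = 4.67×10^7 J/(m²·K).
τ = 34.7 days = 3.00×10^6 s.
λ = C / τ = 4.67×10^7 / 3.00×10^6 = 15.6 W/(m²·K).

15.6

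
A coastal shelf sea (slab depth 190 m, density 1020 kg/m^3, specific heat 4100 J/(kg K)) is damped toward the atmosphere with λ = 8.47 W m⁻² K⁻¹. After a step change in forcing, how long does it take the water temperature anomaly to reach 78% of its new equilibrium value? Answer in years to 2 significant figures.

Areal heat capacity C = ρ c_p D = 1020 × 4100 × 190 = 7.95×10^8 J/(m^2 K).
τ = C / λ = 7.95×10^8 / 8.47 = 9.38×10^7 s.
Fraction reached: 1 − e^(−t/τ) = 0.78 ⇒ t = −τ ln(1 − 0.78) = τ × 1.51.
t = 1.42×10^8 s = 4.50 years.

4.5 years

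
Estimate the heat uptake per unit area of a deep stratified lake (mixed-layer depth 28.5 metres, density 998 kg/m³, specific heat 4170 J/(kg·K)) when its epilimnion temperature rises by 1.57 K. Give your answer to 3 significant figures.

1.86×10^8

Areal heat capacity C = ρ c_p D = 998 × 4170 × 28.5 = 1.19×10^8 J/(m²·K).
ΔQ = C ΔT = 1.19×10^8 × 1.57 = 1.86×10^8 J/m².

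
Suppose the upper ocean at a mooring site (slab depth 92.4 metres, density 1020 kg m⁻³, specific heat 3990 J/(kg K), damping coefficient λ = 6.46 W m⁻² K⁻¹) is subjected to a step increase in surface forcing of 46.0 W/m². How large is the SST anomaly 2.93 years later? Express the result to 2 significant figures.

5.7 K

Areal heat capacity C = ρ c_p D = 1020 × 3990 × 92.4 = 3.76×10^8 J/(m^2 K).
τ = C / λ = 3.76×10^8 / 6.46 = 5.82×10^7 s.
Equilibrium anomaly ΔT_eq = F / λ = 46.0 / 6.46 = 7.12 K.
t = 2.93 years = 9.25×10^7 s, so t/τ = 1.59.
ΔT(t) = ΔT_eq (1 − e^(−t/τ)) = 7.12 × (1 − e^−1.59) = 5.67 K.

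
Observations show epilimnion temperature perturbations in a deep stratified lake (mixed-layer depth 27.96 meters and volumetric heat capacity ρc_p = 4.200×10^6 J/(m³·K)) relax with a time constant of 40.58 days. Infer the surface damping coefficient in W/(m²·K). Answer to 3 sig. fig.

Areal heat capacity C = ρc_p × D = 4.200×10^6 × 27.96 = 1.17×10^8 J/(m^2 K).
τ = 40.58 days = 3.51×10^6 s.
λ = C / τ = 1.17×10^8 / 3.51×10^6 = 33.5 W/(m²·K).

33.5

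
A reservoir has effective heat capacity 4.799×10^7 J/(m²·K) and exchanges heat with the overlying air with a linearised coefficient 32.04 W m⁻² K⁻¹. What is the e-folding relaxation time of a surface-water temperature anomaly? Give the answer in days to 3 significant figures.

Areal heat capacity C = 4.799×10^7 J/(m²·K) (given).
Relaxation time τ = C / λ = 4.80×10^7 / 32.04 = 1.50×10^6 s.
In days: 1.50×10^6 s / (86400 s/day) = 17.3 days.

17.3 days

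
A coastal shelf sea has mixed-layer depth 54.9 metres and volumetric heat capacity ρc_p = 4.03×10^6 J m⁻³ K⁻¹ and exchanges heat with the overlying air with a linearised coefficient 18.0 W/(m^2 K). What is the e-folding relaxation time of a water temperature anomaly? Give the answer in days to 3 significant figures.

142 days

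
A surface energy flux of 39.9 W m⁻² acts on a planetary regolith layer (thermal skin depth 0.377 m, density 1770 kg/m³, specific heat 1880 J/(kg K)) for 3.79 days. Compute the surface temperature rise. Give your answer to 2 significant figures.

Areal heat capacity C = ρ c_p D = 1770 × 1880 × 0.377 = 1.25×10^6 J/(m^2 K).
Net heat input Q = F Δt = 39.9 × (3.79 days × 86400 s/day) = 1.31×10^7 J/m².
ΔT = Q / C = 1.31×10^7 / 1.25×10^6 = 10.4 K.

10 K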